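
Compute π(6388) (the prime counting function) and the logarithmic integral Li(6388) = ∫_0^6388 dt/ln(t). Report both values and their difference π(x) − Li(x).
π(6388) = 832;  Li(6388) ≈ 844.85;  π(x) − Li(x) ≈ -12.85.

Direct count of primes ≤ 6388 gives π(6388) = 832. Numerical evaluation of the logarithmic integral gives Li(6388) ≈ 844.85. The difference π(x) − Li(x) ≈ -12.85 is typically negative for small/moderate x (Li(x) overestimates), though Littlewood's theorem shows this sign changes infinitely often.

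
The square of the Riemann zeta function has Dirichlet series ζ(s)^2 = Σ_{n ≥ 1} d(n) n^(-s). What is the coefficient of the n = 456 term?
d(456) = 16

ζ(s)^2 = (Σ 1/m^s)(Σ 1/k^s). The coefficient of 1/n^s in the product is the number of ordered pairs (m, k) with mk = n, which equals d(n). For n = 456, divisors are [1, 2, 3, 4, 6, 8, 12, 19, 24, 38, 57, 76, 114, 152, 228, 456], so d(456) = 16.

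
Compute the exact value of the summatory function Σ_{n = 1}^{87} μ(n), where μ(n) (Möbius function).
Σ_{n ≤ 87} μ(n) = -1

Compute μ(n) for each 1 ≤ n ≤ 87: μ(1) = 1, μ(2) = -1, μ(3) = -1, μ(4) = 0, μ(5) = -1, μ(6) = 1, μ(7) = -1, μ(8) = 0, μ(9) = 0, μ(10) = 1, μ(11) = -1, μ(12) = 0, μ(13) = -1, μ(14) = 1, μ(15) = 1, μ(16) = 0, μ(17) = -1, μ(18) = 0, μ(19) = -1, μ(20) = 0, μ(21) = 1, μ(22) = 1, μ(23) = -1, μ(24) = 0, μ(25) = 0, μ(26) = 1, μ(27) = 0, μ(28) = 0, μ(29) = -1, μ(30) = -1, μ(31) = -1, μ(32) = 0, μ(33) = 1, μ(34) = 1, μ(35) = 1, μ(36) = 0, μ(37) = -1, μ(38) = 1, μ(39) = 1, μ(40) = 0, μ(41) = -1, μ(42) = -1, μ(43) = -1, μ(44) = 0, μ(45) = 0, μ(46) = 1, μ(47) = -1, μ(48) = 0, μ(49) = 0, μ(50) = 0, μ(51) = 1, μ(52) = 0, μ(53) = -1, μ(54) = 0, μ(55) = 1, μ(56) = 0, μ(57) = 1, μ(58) = 1, μ(59) = -1, μ(60) = 0, μ(61) = -1, μ(62) = 1, μ(63) = 0, μ(64) = 0, μ(65) = 1, μ(66) = -1, μ(67) = -1, μ(68) = 0, μ(69) = 1, μ(70) = -1, μ(71) = -1, μ(72) = 0, μ(73) = -1, μ(74) = 1, μ(75) = 0, μ(76) = 0, μ(77) = 1, μ(78) = -1, μ(79) = -1, μ(80) = 0, μ(81) = 0, μ(82) = 1, μ(83) = -1, μ(84) = 0, μ(85) = 1, μ(86) = 1, μ(87) = 1. Summing all 87 values: -1. (Mertens function M(x) = Σ_{n ≤ x} μ(n); on average M(x) should be small (PNT ⟺ M(x) = o(x)).)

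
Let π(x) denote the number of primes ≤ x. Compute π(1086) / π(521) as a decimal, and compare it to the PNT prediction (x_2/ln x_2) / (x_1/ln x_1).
π(1086)/π(521) = 180/98 ≈ 1.8367;  PNT prediction ≈ 1.8654.

π(521) = 98 and π(1086) = 180, so π(1086)/π(521) ≈ 1.8367. The PNT-predicted ratio is (1086/ln(1086)) / (521/ln(521)) ≈ 1.8654. The two agree to within a few percent, as expected.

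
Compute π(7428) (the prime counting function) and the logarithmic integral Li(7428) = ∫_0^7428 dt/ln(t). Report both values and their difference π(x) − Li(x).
π(7428) = 941;  Li(7428) ≈ 962.51;  π(x) − Li(x) ≈ -21.51.

Direct count of primes ≤ 7428 gives π(7428) = 941. Numerical evaluation of the logarithmic integral gives Li(7428) ≈ 962.51. The difference π(x) − Li(x) ≈ -21.51 is typically negative for small/moderate x (Li(x) overestimates), though Littlewood's theorem shows this sign changes infinitely often.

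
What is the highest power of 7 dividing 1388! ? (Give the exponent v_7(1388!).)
v_7(1388!) = 230

Legendre's formula: v_p(n!) = Σ_{k ≥ 1} ⌊n / p^k⌋. For p = 7, n = 1388, the terms are:
  ⌊1388/7^1⌋ = ⌊1388/7⌋ = 198
  ⌊1388/7^2⌋ = ⌊1388/49⌋ = 28
  ⌊1388/7^3⌋ = ⌊1388/343⌋ = 4
(the next term ⌊1388/7^4⌋ = 0, terminating the sum). Summing: v_7(1388!) = 198 + 28 + 4 = 230.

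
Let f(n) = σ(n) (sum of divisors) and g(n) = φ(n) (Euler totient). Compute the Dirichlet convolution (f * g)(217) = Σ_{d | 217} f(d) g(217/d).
(σ * φ)(217) = 868

Divisors of 217: [1, 7, 31, 217]. For each d | 217:
  d = 1: σ(1) · φ(217/1) = 1 · 180 = 180
  d = 7: σ(7) · φ(217/7) = 8 · 30 = 240
  d = 31: σ(31) · φ(217/31) = 32 · 6 = 192
  d = 217: σ(217) · φ(217/217) = 256 · 1 = 256
Summing: (σ * φ)(217) = 180 + 240 + 192 + 256 = 868.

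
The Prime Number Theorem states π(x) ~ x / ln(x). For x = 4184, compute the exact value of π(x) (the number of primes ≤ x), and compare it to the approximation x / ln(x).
π(4184) = 574;  x/ln(x) ≈ 501.74;  relative error ≈ 12.59%.

Directly count primes up to 4184: π(4184) = 574. The PNT approximation gives 4184/ln(4184) ≈ 4184/8.33902 ≈ 501.74. Relative error (π(x) − x/ln(x)) / π(x) ≈ 12.59%; the approximation is known to undercount slightly (Li(x) is a better estimate).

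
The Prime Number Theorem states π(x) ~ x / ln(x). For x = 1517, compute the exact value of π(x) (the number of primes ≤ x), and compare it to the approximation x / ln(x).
π(1517) = 240;  x/ln(x) ≈ 207.11;  relative error ≈ 13.70%.

Directly count primes up to 1517: π(1517) = 240. The PNT approximation gives 1517/ln(1517) ≈ 1517/7.32449 ≈ 207.11. Relative error (π(x) − x/ln(x)) / π(x) ≈ 13.70%; the approximation is known to undercount slightly (Li(x) is a better estimate).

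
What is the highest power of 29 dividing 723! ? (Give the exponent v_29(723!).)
v_29(723!) = 24

Legendre's formula: v_p(n!) = Σ_{k ≥ 1} ⌊n / p^k⌋. For p = 29, n = 723, the terms are:
  ⌊723/29^1⌋ = ⌊723/29⌋ = 24
(the next term ⌊723/29^2⌋ = 0, terminating the sum). Summing: v_29(723!) = 24 = 24.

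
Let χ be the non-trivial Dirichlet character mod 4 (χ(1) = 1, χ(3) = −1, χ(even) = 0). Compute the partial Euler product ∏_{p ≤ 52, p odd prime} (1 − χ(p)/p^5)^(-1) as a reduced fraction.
∏ = 7508883803148623376075754946450365737429310788606076172798130278074505/7537845509642297199917174706861149114875564283464393121061743521431552

The odd primes p ≤ 52 are [3, 5, 7, 11, 13, 17, 19, 23, 29, 31, 37, 41, 43, 47]. For each, χ(p) = 1 if p ≡ 1 mod 4, χ(p) = −1 if p ≡ 3 mod 4. Taking (1 − χ(p)/p^5)^(-1) = p^5/(p^5 − χ(p)): (1 − (-1)/3^5)^(-1) · (1 − (1)/5^5)^(-1) · (1 − (-1)/7^5)^(-1) · (1 − (-1)/11^5)^(-1) · (1 − (1)/13^5)^(-1) · (1 − (1)/17^5)^(-1) · (1 − (-1)/19^5)^(-1) · (1 − (-1)/23^5)^(-1) · (1 − (1)/29^5)^(-1) · (1 − (-1)/31^5)^(-1) · (1 − (1)/37^5)^(-1) · (1 − (1)/41^5)^(-1) · (1 − (-1)/43^5)^(-1) · (1 − (-1)/47^5)^(-1) = 7508883803148623376075754946450365737429310788606076172798130278074505/7537845509642297199917174706861149114875564283464393121061743521431552.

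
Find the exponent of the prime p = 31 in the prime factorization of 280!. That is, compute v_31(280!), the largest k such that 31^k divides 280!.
v_31(280!) = 9

Legendre's formula: v_p(n!) = Σ_{k ≥ 1} ⌊n / p^k⌋. For p = 31, n = 280, the terms are:
  ⌊280/31^1⌋ = ⌊280/31⌋ = 9
(the next term ⌊280/31^2⌋ = 0, terminating the sum). Summing: v_31(280!) = 9 = 9.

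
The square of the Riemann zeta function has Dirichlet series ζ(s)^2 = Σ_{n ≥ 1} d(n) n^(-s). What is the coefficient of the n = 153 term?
d(153) = 6

ζ(s)^2 = (Σ 1/m^s)(Σ 1/k^s). The coefficient of 1/n^s in the product is the number of ordered pairs (m, k) with mk = n, which equals d(n). For n = 153, divisors are [1, 3, 9, 17, 51, 153], so d(153) = 6.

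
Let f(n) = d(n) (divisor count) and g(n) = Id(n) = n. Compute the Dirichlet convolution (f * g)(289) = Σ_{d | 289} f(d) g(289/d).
(d * Id)(289) = 326

Divisors of 289: [1, 17, 289]. For each d | 289:
  d = 1: d(1) · Id(289/1) = 1 · 289 = 289
  d = 17: d(17) · Id(289/17) = 2 · 17 = 34
  d = 289: d(289) · Id(289/289) = 3 · 1 = 3
Summing: (d * Id)(289) = 289 + 34 + 3 = 326.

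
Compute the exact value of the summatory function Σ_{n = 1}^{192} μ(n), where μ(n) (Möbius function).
Σ_{n ≤ 192} μ(n) = -5

Compute μ(n) for each 1 ≤ n ≤ 192: μ(1) = 1, μ(2) = -1, μ(3) = -1, μ(4) = 0, μ(5) = -1, μ(6) = 1, μ(7) = -1, μ(8) = 0, μ(9) = 0, μ(10) = 1, μ(11) = -1, μ(12) = 0, μ(13) = -1, μ(14) = 1, μ(15) = 1, μ(16) = 0, μ(17) = -1, μ(18) = 0, μ(19) = -1, μ(20) = 0, μ(21) = 1, μ(22) = 1, μ(23) = -1, μ(24) = 0, μ(25) = 0, μ(26) = 1, μ(27) = 0, μ(28) = 0, μ(29) = -1, μ(30) = -1, μ(31) = -1, μ(32) = 0, μ(33) = 1, μ(34) = 1, μ(35) = 1, μ(36) = 0, μ(37) = -1, μ(38) = 1, μ(39) = 1, μ(40) = 0, μ(41) = -1, μ(42) = -1, μ(43) = -1, μ(44) = 0, μ(45) = 0, μ(46) = 1, μ(47) = -1, μ(48) = 0, μ(49) = 0, μ(50) = 0, μ(51) = 1, μ(52) = 0, μ(53) = -1, μ(54) = 0, μ(55) = 1, μ(56) = 0, μ(57) = 1, μ(58) = 1, μ(59) = -1, μ(60) = 0, μ(61) = -1, μ(62) = 1, μ(63) = 0, μ(64) = 0, μ(65) = 1, μ(66) = -1, μ(67) = -1, μ(68) = 0, μ(69) = 1, μ(70) = -1, μ(71) = -1, μ(72) = 0, μ(73) = -1, μ(74) = 1, μ(75) = 0, μ(76) = 0, μ(77) = 1, μ(78) = -1, μ(79) = -1, μ(80) = 0, μ(81) = 0, μ(82) = 1, μ(83) = -1, μ(84) = 0, μ(85) = 1, μ(86) = 1, μ(87) = 1, μ(88) = 0, μ(89) = -1, μ(90) = 0, μ(91) = 1, μ(92) = 0, μ(93) = 1, μ(94) = 1, μ(95) = 1, μ(96) = 0, μ(97) = -1, μ(98) = 0, μ(99) = 0, μ(100) = 0, μ(101) = -1, μ(102) = -1, μ(103) = -1, μ(104) = 0, μ(105) = -1, μ(106) = 1, μ(107) = -1, μ(108) = 0, μ(109) = -1, μ(110) = -1, μ(111) = 1, μ(112) = 0, μ(113) = -1, μ(114) = -1, μ(115) = 1, μ(116) = 0, μ(117) = 0, μ(118) = 1, μ(119) = 1, μ(120) = 0, μ(121) = 0, μ(122) = 1, μ(123) = 1, μ(124) = 0, μ(125) = 0, μ(126) = 0, μ(127) = -1, μ(128) = 0, μ(129) = 1, μ(130) = -1, μ(131) = -1, μ(132) = 0, μ(133) = 1, μ(134) = 1, μ(135) = 0, μ(136) = 0, μ(137) = -1, μ(138) = -1, μ(139) = -1, μ(140) = 0, μ(141) = 1, μ(142) = 1, μ(143) = 1, μ(144) = 0, μ(145) = 1, μ(146) = 1, μ(147) = 0, μ(148) = 0, μ(149) = -1, μ(150) = 0, μ(151) = -1, μ(152) = 0, μ(153) = 0, μ(154) = -1, μ(155) = 1, μ(156) = 0, μ(157) = -1, μ(158) = 1, μ(159) = 1, μ(160) = 0, μ(161) = 1, μ(162) = 0, μ(163) = -1, μ(164) = 0, μ(165) = -1, μ(166) = 1, μ(167) = -1, μ(168) = 0, μ(169) = 0, μ(170) = -1, μ(171) = 0, μ(172) = 0, μ(173) = -1, μ(174) = -1, μ(175) = 0, μ(176) = 0, μ(177) = 1, μ(178) = 1, μ(179) = -1, μ(180) = 0, μ(181) = -1, μ(182) = -1, μ(183) = 1, μ(184) = 0, μ(185) = 1, μ(186) = -1, μ(187) = 1, μ(188) = 0, μ(189) = 0, μ(190) = -1, μ(191) = -1, μ(192) = 0. Summing all 192 values: -5. (Mertens function M(x) = Σ_{n ≤ x} μ(n); on average M(x) should be small (PNT ⟺ M(x) = o(x)).)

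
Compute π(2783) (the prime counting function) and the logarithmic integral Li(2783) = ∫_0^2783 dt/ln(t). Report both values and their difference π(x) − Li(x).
π(2783) = 404;  Li(2783) ≈ 415.53;  π(x) − Li(x) ≈ -11.53.

Direct count of primes ≤ 2783 gives π(2783) = 404. Numerical evaluation of the logarithmic integral gives Li(2783) ≈ 415.53. The difference π(x) − Li(x) ≈ -11.53 is typically negative for small/moderate x (Li(x) overestimates), though Littlewood's theorem shows this sign changes infinitely often.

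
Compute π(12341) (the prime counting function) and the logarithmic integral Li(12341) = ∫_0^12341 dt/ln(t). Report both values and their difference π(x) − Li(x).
π(12341) = 1473;  Li(12341) ≈ 1497.35;  π(x) − Li(x) ≈ -24.35.

Direct count of primes ≤ 12341 gives π(12341) = 1473. Numerical evaluation of the logarithmic integral gives Li(12341) ≈ 1497.35. The difference π(x) − Li(x) ≈ -24.35 is typically negative for small/moderate x (Li(x) overestimates), though Littlewood's theorem shows this sign changes infinitely often.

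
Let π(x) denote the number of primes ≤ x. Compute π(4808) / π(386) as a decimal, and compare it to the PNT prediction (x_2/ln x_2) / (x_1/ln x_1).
π(4808)/π(386) = 647/76 ≈ 8.5132;  PNT prediction ≈ 8.7503.

π(386) = 76 and π(4808) = 647, so π(4808)/π(386) ≈ 8.5132. The PNT-predicted ratio is (4808/ln(4808)) / (386/ln(386)) ≈ 8.7503. The two agree to within a few percent, as expected.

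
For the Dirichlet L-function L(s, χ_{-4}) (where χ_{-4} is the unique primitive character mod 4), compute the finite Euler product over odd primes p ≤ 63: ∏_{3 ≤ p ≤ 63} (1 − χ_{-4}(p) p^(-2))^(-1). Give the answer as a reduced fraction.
∏ = 41649646786025278187758845901/45453901250007819878400000000

The odd primes p ≤ 63 are [3, 5, 7, 11, 13, 17, 19, 23, 29, 31, 37, 41, 43, 47, 53, 59, 61]. For each, χ(p) = 1 if p ≡ 1 mod 4, χ(p) = −1 if p ≡ 3 mod 4. Taking (1 − χ(p)/p^2)^(-1) = p^2/(p^2 − χ(p)): (1 − (-1)/3^2)^(-1) · (1 − (1)/5^2)^(-1) · (1 − (-1)/7^2)^(-1) · (1 − (-1)/11^2)^(-1) · (1 − (1)/13^2)^(-1) · (1 − (1)/17^2)^(-1) · (1 − (-1)/19^2)^(-1) · (1 − (-1)/23^2)^(-1) · (1 − (1)/29^2)^(-1) · (1 − (-1)/31^2)^(-1) · (1 − (1)/37^2)^(-1) · (1 − (1)/41^2)^(-1) · (1 − (-1)/43^2)^(-1) · (1 − (-1)/47^2)^(-1) · (1 − (1)/53^2)^(-1) · (1 − (-1)/59^2)^(-1) · (1 − (1)/61^2)^(-1) = 41649646786025278187758845901/45453901250007819878400000000.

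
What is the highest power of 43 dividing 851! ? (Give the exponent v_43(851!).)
v_43(851!) = 19

Legendre's formula: v_p(n!) = Σ_{k ≥ 1} ⌊n / p^k⌋. For p = 43, n = 851, the terms are:
  ⌊851/43^1⌋ = ⌊851/43⌋ = 19
(the next term ⌊851/43^2⌋ = 0, terminating the sum). Summing: v_43(851!) = 19 = 19.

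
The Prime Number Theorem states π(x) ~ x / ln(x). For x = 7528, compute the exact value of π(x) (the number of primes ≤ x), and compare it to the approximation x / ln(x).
π(7528) = 953;  x/ln(x) ≈ 843.34;  relative error ≈ 11.51%.

Directly count primes up to 7528: π(7528) = 953. The PNT approximation gives 7528/ln(7528) ≈ 7528/8.92638 ≈ 843.34. Relative error (π(x) − x/ln(x)) / π(x) ≈ 11.51%; the approximation is known to undercount slightly (Li(x) is a better estimate).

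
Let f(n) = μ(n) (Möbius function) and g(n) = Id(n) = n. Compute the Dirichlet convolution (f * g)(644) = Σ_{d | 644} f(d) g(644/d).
(μ * Id)(644) = 264

Divisors of 644: [1, 2, 4, 7, 14, 23, 28, 46, 92, 161, 322, 644]. For each d | 644:
  d = 1: μ(1) · Id(644/1) = 1 · 644 = 644
  d = 2: μ(2) · Id(644/2) = -1 · 322 = -322
  d = 4: μ(4) · Id(644/4) = 0 · 161 = 0
  d = 7: μ(7) · Id(644/7) = -1 · 92 = -92
  d = 14: μ(14) · Id(644/14) = 1 · 46 = 46
  d = 23: μ(23) · Id(644/23) = -1 · 28 = -28
  d = 28: μ(28) · Id(644/28) = 0 · 23 = 0
  d = 46: μ(46) · Id(644/46) = 1 · 14 = 14
  d = 92: μ(92) · Id(644/92) = 0 · 7 = 0
  d = 161: μ(161) · Id(644/161) = 1 · 4 = 4
  d = 322: μ(322) · Id(644/322) = -1 · 2 = -2
  d = 644: μ(644) · Id(644/644) = 0 · 1 = 0
Summing: (μ * Id)(644) = 644 + -322 + 0 + -92 + 46 + -28 + 0 + 14 + 0 + 4 + -2 + 0 = 264.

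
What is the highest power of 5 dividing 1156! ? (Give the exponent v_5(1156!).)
v_5(1156!) = 287

Legendre's formula: v_p(n!) = Σ_{k ≥ 1} ⌊n / p^k⌋. For p = 5, n = 1156, the terms are:
  ⌊1156/5^1⌋ = ⌊1156/5⌋ = 231
  ⌊1156/5^2⌋ = ⌊1156/25⌋ = 46
  ⌊1156/5^3⌋ = ⌊1156/125⌋ = 9
  ⌊1156/5^4⌋ = ⌊1156/625⌋ = 1
(the next term ⌊1156/5^5⌋ = 0, terminating the sum). Summing: v_5(1156!) = 231 + 46 + 9 + 1 = 287.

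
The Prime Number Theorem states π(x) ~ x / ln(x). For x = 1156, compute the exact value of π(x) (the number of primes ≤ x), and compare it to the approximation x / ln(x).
π(1156) = 191;  x/ln(x) ≈ 163.91;  relative error ≈ 14.18%.

Directly count primes up to 1156: π(1156) = 191. The PNT approximation gives 1156/ln(1156) ≈ 1156/7.05272 ≈ 163.91. Relative error (π(x) − x/ln(x)) / π(x) ≈ 14.18%; the approximation is known to undercount slightly (Li(x) is a better estimate).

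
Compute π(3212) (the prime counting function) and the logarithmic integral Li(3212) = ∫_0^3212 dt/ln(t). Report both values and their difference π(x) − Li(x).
π(3212) = 454;  Li(3212) ≈ 469.12;  π(x) − Li(x) ≈ -15.12.

Direct count of primes ≤ 3212 gives π(3212) = 454. Numerical evaluation of the logarithmic integral gives Li(3212) ≈ 469.12. The difference π(x) − Li(x) ≈ -15.12 is typically negative for small/moderate x (Li(x) overestimates), though Littlewood's theorem shows this sign changes infinitely often.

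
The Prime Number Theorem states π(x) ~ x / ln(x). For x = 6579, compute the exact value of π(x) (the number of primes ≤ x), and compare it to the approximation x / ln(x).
π(6579) = 851;  x/ln(x) ≈ 748.32;  relative error ≈ 12.07%.

Directly count primes up to 6579: π(6579) = 851. The PNT approximation gives 6579/ln(6579) ≈ 6579/8.79164 ≈ 748.32. Relative error (π(x) − x/ln(x)) / π(x) ≈ 12.07%; the approximation is known to undercount slightly (Li(x) is a better estimate).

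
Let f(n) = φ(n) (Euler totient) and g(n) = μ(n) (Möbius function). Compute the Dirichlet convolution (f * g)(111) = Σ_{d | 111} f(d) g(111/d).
(φ * μ)(111) = 35

Divisors of 111: [1, 3, 37, 111]. For each d | 111:
  d = 1: φ(1) · μ(111/1) = 1 · 1 = 1
  d = 3: φ(3) · μ(111/3) = 2 · -1 = -2
  d = 37: φ(37) · μ(111/37) = 36 · -1 = -36
  d = 111: φ(111) · μ(111/111) = 72 · 1 = 72
Summing: (φ * μ)(111) = 1 + -2 + -36 + 72 = 35.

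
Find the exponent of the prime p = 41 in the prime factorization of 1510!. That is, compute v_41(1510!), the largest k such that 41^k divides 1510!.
v_41(1510!) = 36

Legendre's formula: v_p(n!) = Σ_{k ≥ 1} ⌊n / p^k⌋. For p = 41, n = 1510, the terms are:
  ⌊1510/41^1⌋ = ⌊1510/41⌋ = 36
(the next term ⌊1510/41^2⌋ = 0, terminating the sum). Summing: v_41(1510!) = 36 = 36.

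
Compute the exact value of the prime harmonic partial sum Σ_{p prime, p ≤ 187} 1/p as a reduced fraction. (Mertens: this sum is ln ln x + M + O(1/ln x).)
Σ 1/p = 10408867916382550633331528920459565913027063402071390584941986323453055203/5397346292805549782720214077673687806275517530364350655459511599582614290

π(187) = 42, so the primes ≤ 187 are [2, 3, 5, 7, 11, 13, 17, 19, 23, 29, 31, 37, 41, 43, 47, 53, 59, 61, 67, 71, 73, 79, 83, 89, 97, 101, 103, 107, 109, 113, 127, 131, 137, 139, 149, 151, 157, 163, 167, 173, 179, 181]. Summing 1/p over these primes: 10408867916382550633331528920459565913027063402071390584941986323453055203/5397346292805549782720214077673687806275517530364350655459511599582614290 ≈ 1.9285. Mertens estimate ln ln(187) + 0.2615 ≈ 1.9161.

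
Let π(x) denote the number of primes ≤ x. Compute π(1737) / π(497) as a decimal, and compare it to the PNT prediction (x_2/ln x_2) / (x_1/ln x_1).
π(1737)/π(497) = 270/94 ≈ 2.8723;  PNT prediction ≈ 2.9087.

π(497) = 94 and π(1737) = 270, so π(1737)/π(497) ≈ 2.8723. The PNT-predicted ratio is (1737/ln(1737)) / (497/ln(497)) ≈ 2.9087. The two agree to within a few percent, as expected.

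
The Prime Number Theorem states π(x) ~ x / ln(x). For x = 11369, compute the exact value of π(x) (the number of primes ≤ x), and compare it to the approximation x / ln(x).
π(11369) = 1373;  x/ln(x) ≈ 1217.41;  relative error ≈ 11.33%.

Directly count primes up to 11369: π(11369) = 1373. The PNT approximation gives 11369/ln(11369) ≈ 11369/9.33865 ≈ 1217.41. Relative error (π(x) − x/ln(x)) / π(x) ≈ 11.33%; the approximation is known to undercount slightly (Li(x) is a better estimate).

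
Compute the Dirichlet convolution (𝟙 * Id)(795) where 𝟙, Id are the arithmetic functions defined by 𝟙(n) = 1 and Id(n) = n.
(𝟙 * Id)(795) = 1296

Divisors of 795: [1, 3, 5, 15, 53, 159, 265, 795]. For each d | 795:
  d = 1: 𝟙(1) · Id(795/1) = 1 · 795 = 795
  d = 3: 𝟙(3) · Id(795/3) = 1 · 265 = 265
  d = 5: 𝟙(5) · Id(795/5) = 1 · 159 = 159
  d = 15: 𝟙(15) · Id(795/15) = 1 · 53 = 53
  d = 53: 𝟙(53) · Id(795/53) = 1 · 15 = 15
  d = 159: 𝟙(159) · Id(795/159) = 1 · 5 = 5
  d = 265: 𝟙(265) · Id(795/265) = 1 · 3 = 3
  d = 795: 𝟙(795) · Id(795/795) = 1 · 1 = 1
Summing: (𝟙 * Id)(795) = 795 + 265 + 159 + 53 + 15 + 5 + 3 + 1 = 1296.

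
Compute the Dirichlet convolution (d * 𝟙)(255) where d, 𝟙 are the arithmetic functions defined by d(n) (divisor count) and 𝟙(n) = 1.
(d * 𝟙)(255) = 27

Divisors of 255: [1, 3, 5, 15, 17, 51, 85, 255]. For each d | 255:
  d = 1: d(1) · 𝟙(255/1) = 1 · 1 = 1
  d = 3: d(3) · 𝟙(255/3) = 2 · 1 = 2
  d = 5: d(5) · 𝟙(255/5) = 2 · 1 = 2
  d = 15: d(15) · 𝟙(255/15) = 4 · 1 = 4
  d = 17: d(17) · 𝟙(255/17) = 2 · 1 = 2
  d = 51: d(51) · 𝟙(255/51) = 4 · 1 = 4
  d = 85: d(85) · 𝟙(255/85) = 4 · 1 = 4
  d = 255: d(255) · 𝟙(255/255) = 8 · 1 = 8
Summing: (d * 𝟙)(255) = 1 + 2 + 2 + 4 + 2 + 4 + 4 + 8 = 27.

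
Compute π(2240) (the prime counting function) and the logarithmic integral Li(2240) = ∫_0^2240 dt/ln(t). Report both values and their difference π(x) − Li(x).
π(2240) = 333;  Li(2240) ≈ 346.15;  π(x) − Li(x) ≈ -13.15.

Direct count of primes ≤ 2240 gives π(2240) = 333. Numerical evaluation of the logarithmic integral gives Li(2240) ≈ 346.15. The difference π(x) − Li(x) ≈ -13.15 is typically negative for small/moderate x (Li(x) overestimates), though Littlewood's theorem shows this sign changes infinitely often.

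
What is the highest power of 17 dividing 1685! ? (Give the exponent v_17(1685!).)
v_17(1685!) = 104

Legendre's formula: v_p(n!) = Σ_{k ≥ 1} ⌊n / p^k⌋. For p = 17, n = 1685, the terms are:
  ⌊1685/17^1⌋ = ⌊1685/17⌋ = 99
  ⌊1685/17^2⌋ = ⌊1685/289⌋ = 5
(the next term ⌊1685/17^3⌋ = 0, terminating the sum). Summing: v_17(1685!) = 99 + 5 = 104.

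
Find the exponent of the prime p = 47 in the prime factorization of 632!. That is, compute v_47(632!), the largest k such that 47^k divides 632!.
v_47(632!) = 13

Legendre's formula: v_p(n!) = Σ_{k ≥ 1} ⌊n / p^k⌋. For p = 47, n = 632, the terms are:
  ⌊632/47^1⌋ = ⌊632/47⌋ = 13
(the next term ⌊632/47^2⌋ = 0, terminating the sum). Summing: v_47(632!) = 13 = 13.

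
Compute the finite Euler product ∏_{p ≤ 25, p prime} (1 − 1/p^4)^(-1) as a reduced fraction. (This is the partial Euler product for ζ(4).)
∏ = 179711034607426083154393/166042662475294310400000

The primes p ≤ 25 are [2, 3, 5, 7, 11, 13, 17, 19, 23]. For each prime, (1 − 1/p^4)^(-1) = p^4 / (p^4 − 1). The product is (1 − 1/2^4)^(-1), (1 − 1/3^4)^(-1), (1 − 1/5^4)^(-1), (1 − 1/7^4)^(-1), (1 − 1/11^4)^(-1), (1 − 1/13^4)^(-1), (1 − 1/17^4)^(-1), (1 − 1/19^4)^(-1), (1 − 1/23^4)^(-1) = ∏ p^4 / (p^4 − 1) = 179711034607426083154393/166042662475294310400000.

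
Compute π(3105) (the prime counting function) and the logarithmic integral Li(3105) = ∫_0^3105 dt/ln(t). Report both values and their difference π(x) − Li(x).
π(3105) = 442;  Li(3105) ≈ 455.85;  π(x) − Li(x) ≈ -13.85.

Direct count of primes ≤ 3105 gives π(3105) = 442. Numerical evaluation of the logarithmic integral gives Li(3105) ≈ 455.85. The difference π(x) − Li(x) ≈ -13.85 is typically negative for small/moderate x (Li(x) overestimates), though Littlewood's theorem shows this sign changes infinitely often.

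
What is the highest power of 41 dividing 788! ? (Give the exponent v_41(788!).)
v_41(788!) = 19

Legendre's formula: v_p(n!) = Σ_{k ≥ 1} ⌊n / p^k⌋. For p = 41, n = 788, the terms are:
  ⌊788/41^1⌋ = ⌊788/41⌋ = 19
(the next term ⌊788/41^2⌋ = 0, terminating the sum). Summing: v_41(788!) = 19 = 19.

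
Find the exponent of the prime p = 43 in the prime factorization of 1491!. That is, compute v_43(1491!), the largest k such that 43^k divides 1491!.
v_43(1491!) = 34

Legendre's formula: v_p(n!) = Σ_{k ≥ 1} ⌊n / p^k⌋. For p = 43, n = 1491, the terms are:
  ⌊1491/43^1⌋ = ⌊1491/43⌋ = 34
(the next term ⌊1491/43^2⌋ = 0, terminating the sum). Summing: v_43(1491!) = 34 = 34.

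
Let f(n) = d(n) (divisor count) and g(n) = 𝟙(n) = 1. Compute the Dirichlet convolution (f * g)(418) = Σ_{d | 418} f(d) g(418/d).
(d * 𝟙)(418) = 27

Divisors of 418: [1, 2, 11, 19, 22, 38, 209, 418]. For each d | 418:
  d = 1: d(1) · 𝟙(418/1) = 1 · 1 = 1
  d = 2: d(2) · 𝟙(418/2) = 2 · 1 = 2
  d = 11: d(11) · 𝟙(418/11) = 2 · 1 = 2
  d = 19: d(19) · 𝟙(418/19) = 2 · 1 = 2
  d = 22: d(22) · 𝟙(418/22) = 4 · 1 = 4
  d = 38: d(38) · 𝟙(418/38) = 4 · 1 = 4
  d = 209: d(209) · 𝟙(418/209) = 4 · 1 = 4
  d = 418: d(418) · 𝟙(418/418) = 8 · 1 = 8
Summing: (d * 𝟙)(418) = 1 + 2 + 2 + 2 + 4 + 4 + 4 + 8 = 27.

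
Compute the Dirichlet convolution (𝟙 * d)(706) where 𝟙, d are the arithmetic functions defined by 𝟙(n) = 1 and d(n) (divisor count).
(𝟙 * d)(706) = 9

Divisors of 706: [1, 2, 353, 706]. For each d | 706:
  d = 1: 𝟙(1) · d(706/1) = 1 · 4 = 4
  d = 2: 𝟙(2) · d(706/2) = 1 · 2 = 2
  d = 353: 𝟙(353) · d(706/353) = 1 · 2 = 2
  d = 706: 𝟙(706) · d(706/706) = 1 · 1 = 1
Summing: (𝟙 * d)(706) = 4 + 2 + 2 + 1 = 9.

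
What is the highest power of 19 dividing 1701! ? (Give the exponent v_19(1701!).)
v_19(1701!) = 93

Legendre's formula: v_p(n!) = Σ_{k ≥ 1} ⌊n / p^k⌋. For p = 19, n = 1701, the terms are:
  ⌊1701/19^1⌋ = ⌊1701/19⌋ = 89
  ⌊1701/19^2⌋ = ⌊1701/361⌋ = 4
(the next term ⌊1701/19^3⌋ = 0, terminating the sum). Summing: v_19(1701!) = 89 + 4 = 93.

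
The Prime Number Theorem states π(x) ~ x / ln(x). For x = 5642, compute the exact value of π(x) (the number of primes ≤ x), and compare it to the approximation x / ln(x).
π(5642) = 741;  x/ln(x) ≈ 653.16;  relative error ≈ 11.85%.

Directly count primes up to 5642: π(5642) = 741. The PNT approximation gives 5642/ln(5642) ≈ 5642/8.63799 ≈ 653.16. Relative error (π(x) − x/ln(x)) / π(x) ≈ 11.85%; the approximation is known to undercount slightly (Li(x) is a better estimate).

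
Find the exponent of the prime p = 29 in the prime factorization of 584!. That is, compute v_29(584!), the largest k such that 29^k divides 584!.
v_29(584!) = 20

Legendre's formula: v_p(n!) = Σ_{k ≥ 1} ⌊n / p^k⌋. For p = 29, n = 584, the terms are:
  ⌊584/29^1⌋ = ⌊584/29⌋ = 20
(the next term ⌊584/29^2⌋ = 0, terminating the sum). Summing: v_29(584!) = 20 = 20.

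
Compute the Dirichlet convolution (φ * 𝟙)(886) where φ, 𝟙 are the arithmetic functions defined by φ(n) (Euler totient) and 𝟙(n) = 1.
(φ * 𝟙)(886) = 886

Divisors of 886: [1, 2, 443, 886]. For each d | 886:
  d = 1: φ(1) · 𝟙(886/1) = 1 · 1 = 1
  d = 2: φ(2) · 𝟙(886/2) = 1 · 1 = 1
  d = 443: φ(443) · 𝟙(886/443) = 442 · 1 = 442
  d = 886: φ(886) · 𝟙(886/886) = 442 · 1 = 442
Summing: (φ * 𝟙)(886) = 1 + 1 + 442 + 442 = 886.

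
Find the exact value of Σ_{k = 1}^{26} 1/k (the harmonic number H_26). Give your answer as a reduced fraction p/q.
H_26 = 34395742267/8923714800

Direct summation: H_26 = 1 + 1/2 + ... + 1/26. The least common denominator is lcm(1, ..., 26) = 26771144400; over this denominator the numerator is 26771144400 + 13385572200 + 8923714800 + 6692786100 + 5354228880 + 4461857400 + 3824449200 + 3346393050 + 2974571600 + 2677114440 + 2433740400 + 2230928700 + 2059318800 + 1912224600 + 1784742960 + 1673196525 + 1574773200 + 1487285800 + 1409007600 + 1338557220 + 1274816400 + 1216870200 + 1163962800 + 1115464350 + 1070845776 + 1029659400 = 103187226801, so H_26 = 103187226801/26771144400; reducing by gcd(103187226801, 26771144400) = 3 gives 34395742267/8923714800 ≈ 3.85442. (The PNT-adjacent estimate ln(26) + γ ≈ 3.83531 matches within O(1/n).)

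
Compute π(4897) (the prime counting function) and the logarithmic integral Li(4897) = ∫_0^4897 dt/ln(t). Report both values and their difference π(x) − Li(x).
π(4897) = 654;  Li(4897) ≈ 672.17;  π(x) − Li(x) ≈ -18.17.

Direct count of primes ≤ 4897 gives π(4897) = 654. Numerical evaluation of the logarithmic integral gives Li(4897) ≈ 672.17. The difference π(x) − Li(x) ≈ -18.17 is typically negative for small/moderate x (Li(x) overestimates), though Littlewood's theorem shows this sign changes infinitely often.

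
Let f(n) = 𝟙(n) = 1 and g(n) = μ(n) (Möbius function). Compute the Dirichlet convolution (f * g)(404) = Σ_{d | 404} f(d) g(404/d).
(𝟙 * μ)(404) = 0

Divisors of 404: [1, 2, 4, 101, 202, 404]. For each d | 404:
  d = 1: 𝟙(1) · μ(404/1) = 1 · 0 = 0
  d = 2: 𝟙(2) · μ(404/2) = 1 · 1 = 1
  d = 4: 𝟙(4) · μ(404/4) = 1 · -1 = -1
  d = 101: 𝟙(101) · μ(404/101) = 1 · 0 = 0
  d = 202: 𝟙(202) · μ(404/202) = 1 · -1 = -1
  d = 404: 𝟙(404) · μ(404/404) = 1 · 1 = 1
Summing: (𝟙 * μ)(404) = 0 + 1 + -1 + 0 + -1 + 1 = 0.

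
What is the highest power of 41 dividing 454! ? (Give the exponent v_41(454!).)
v_41(454!) = 11

Legendre's formula: v_p(n!) = Σ_{k ≥ 1} ⌊n / p^k⌋. For p = 41, n = 454, the terms are:
  ⌊454/41^1⌋ = ⌊454/41⌋ = 11
(the next term ⌊454/41^2⌋ = 0, terminating the sum). Summing: v_41(454!) = 11 = 11.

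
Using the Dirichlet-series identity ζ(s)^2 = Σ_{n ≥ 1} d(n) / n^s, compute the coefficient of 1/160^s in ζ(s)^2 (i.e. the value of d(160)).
d(160) = 12

ζ(s)^2 = (Σ 1/m^s)(Σ 1/k^s). The coefficient of 1/n^s in the product is the number of ordered pairs (m, k) with mk = n, which equals d(n). For n = 160, divisors are [1, 2, 4, 5, 8, 10, 16, 20, 32, 40, 80, 160], so d(160) = 12.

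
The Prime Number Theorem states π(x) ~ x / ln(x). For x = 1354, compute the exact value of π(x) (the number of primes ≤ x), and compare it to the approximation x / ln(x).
π(1354) = 217;  x/ln(x) ≈ 187.77;  relative error ≈ 13.47%.

Directly count primes up to 1354: π(1354) = 217. The PNT approximation gives 1354/ln(1354) ≈ 1354/7.21082 ≈ 187.77. Relative error (π(x) − x/ln(x)) / π(x) ≈ 13.47%; the approximation is known to undercount slightly (Li(x) is a better estimate).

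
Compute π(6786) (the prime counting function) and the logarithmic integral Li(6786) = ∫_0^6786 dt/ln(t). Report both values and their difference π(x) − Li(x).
π(6786) = 873;  Li(6786) ≈ 890.12;  π(x) − Li(x) ≈ -17.12.

Direct count of primes ≤ 6786 gives π(6786) = 873. Numerical evaluation of the logarithmic integral gives Li(6786) ≈ 890.12. The difference π(x) − Li(x) ≈ -17.12 is typically negative for small/moderate x (Li(x) overestimates), though Littlewood's theorem shows this sign changes infinitely often.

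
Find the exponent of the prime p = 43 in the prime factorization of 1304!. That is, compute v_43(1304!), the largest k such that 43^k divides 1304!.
v_43(1304!) = 30

Legendre's formula: v_p(n!) = Σ_{k ≥ 1} ⌊n / p^k⌋. For p = 43, n = 1304, the terms are:
  ⌊1304/43^1⌋ = ⌊1304/43⌋ = 30
(the next term ⌊1304/43^2⌋ = 0, terminating the sum). Summing: v_43(1304!) = 30 = 30.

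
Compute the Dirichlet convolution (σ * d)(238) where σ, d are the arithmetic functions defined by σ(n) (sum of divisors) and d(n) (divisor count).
(σ * d)(238) = 1000

Divisors of 238: [1, 2, 7, 14, 17, 34, 119, 238]. For each d | 238:
  d = 1: σ(1) · d(238/1) = 1 · 8 = 8
  d = 2: σ(2) · d(238/2) = 3 · 4 = 12
  d = 7: σ(7) · d(238/7) = 8 · 4 = 32
  d = 14: σ(14) · d(238/14) = 24 · 2 = 48
  d = 17: σ(17) · d(238/17) = 18 · 4 = 72
  d = 34: σ(34) · d(238/34) = 54 · 2 = 108
  d = 119: σ(119) · d(238/119) = 144 · 2 = 288
  d = 238: σ(238) · d(238/238) = 432 · 1 = 432
Summing: (σ * d)(238) = 8 + 12 + 32 + 48 + 72 + 108 + 288 + 432 = 1000.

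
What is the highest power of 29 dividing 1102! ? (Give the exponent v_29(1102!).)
v_29(1102!) = 39

Legendre's formula: v_p(n!) = Σ_{k ≥ 1} ⌊n / p^k⌋. For p = 29, n = 1102, the terms are:
  ⌊1102/29^1⌋ = ⌊1102/29⌋ = 38
  ⌊1102/29^2⌋ = ⌊1102/841⌋ = 1
(the next term ⌊1102/29^3⌋ = 0, terminating the sum). Summing: v_29(1102!) = 38 + 1 = 39.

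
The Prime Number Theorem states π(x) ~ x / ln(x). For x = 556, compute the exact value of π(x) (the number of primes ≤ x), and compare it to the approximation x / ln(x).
π(556) = 101;  x/ln(x) ≈ 87.96;  relative error ≈ 12.91%.

Directly count primes up to 556: π(556) = 101. The PNT approximation gives 556/ln(556) ≈ 556/6.32077 ≈ 87.96. Relative error (π(x) − x/ln(x)) / π(x) ≈ 12.91%; the approximation is known to undercount slightly (Li(x) is a better estimate).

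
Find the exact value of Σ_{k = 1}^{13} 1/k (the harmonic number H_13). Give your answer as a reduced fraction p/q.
H_13 = 1145993/360360

Direct summation: H_13 = 1 + 1/2 + ... + 1/13. The least common denominator is lcm(1, ..., 13) = 360360; over this denominator the numerator is 360360 + 180180 + 120120 + 90090 + 72072 + 60060 + 51480 + 45045 + 40040 + 36036 + 32760 + 30030 + 27720 = 1145993, so H_13 = 1145993/360360 (already in lowest terms) ≈ 3.18013. (The PNT-adjacent estimate ln(13) + γ ≈ 3.14217 matches within O(1/n).)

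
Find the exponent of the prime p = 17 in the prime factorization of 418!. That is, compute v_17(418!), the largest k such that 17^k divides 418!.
v_17(418!) = 25

Legendre's formula: v_p(n!) = Σ_{k ≥ 1} ⌊n / p^k⌋. For p = 17, n = 418, the terms are:
  ⌊418/17^1⌋ = ⌊418/17⌋ = 24
  ⌊418/17^2⌋ = ⌊418/289⌋ = 1
(the next term ⌊418/17^3⌋ = 0, terminating the sum). Summing: v_17(418!) = 24 + 1 = 25.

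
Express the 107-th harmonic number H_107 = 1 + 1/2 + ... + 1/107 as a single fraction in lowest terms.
H_107 = 81560682312293522125469128981858530591444536467/15521442759214556458772607587176753329489754560

Direct summation: H_107 = 1 + 1/2 + ... + 1/107. The least common denominator is lcm(1, ..., 107) = 77607213796072782293863037935883766647448772800; over this denominator the numerator is 77607213796072782293863037935883766647448772800 + 38803606898036391146931518967941883323724386400 + 25869071265357594097954345978627922215816257600 + 19401803449018195573465759483970941661862193200 + 15521442759214556458772607587176753329489754560 + 12934535632678797048977172989313961107908128800 + 11086744828010397470551862562269109521064110400 + 9700901724509097786732879741985470830931096600 + 8623023755119198032651448659542640738605419200 + 7760721379607278229386303793588376664744877280 + 7055201254188434753987548903262160604313524800 + 6467267816339398524488586494656980553954064400 + 5969785676620983253374079841221828203649905600 + 5543372414005198735275931281134554760532055200 + 5173814253071518819590869195725584443163251520 + 4850450862254548893366439870992735415465548300 + 4565130223298398958462531643287280391026398400 + 4311511877559599016325724329771320369302709600 + 4084590199793304331255949365046514034076251200 + 3880360689803639114693151896794188332372438640 + 3695581609336799156850620854089703173688036800 + 3527600627094217376993774451631080302156762400 + 3374226686785773143211436431994946375976033600 + 3233633908169699262244293247328490276977032200 + 3104288551842911291754521517435350665897950912 + 2984892838310491626687039920610914101824952800 + 2874341251706399344217149553180880246201806400 + 2771686207002599367637965640567277380266027600 + 2676110820554233872202173721927026436118923200 + 2586907126535759409795434597862792221581625760 + 2503458509550734912705259288254315053143508800 + 2425225431127274446683219935496367707732774150 + 2351733751396144917995849634420720201437841600 + 2282565111649199479231265821643640195513199200 + 2217348965602079494110372512453821904212822080 + 2155755938779799508162862164885660184651354800 + 2097492264758723845780082106375236936417534400 + 2042295099896652165627974682523257017038125600 + 1989928558873661084458026613740609401216635200 + 1940180344901819557346575948397094166186219320 + 1892858873074945909606415559411799186523140800 + 1847790804668399578425310427044851586844018400 + 1804818925490064704508442742694971317382529600 + 1763800313547108688496887225815540151078381200 + 1724604751023839606530289731908528147721083840 + 1687113343392886571605718215997473187988016800 + 1651217314810059197741766764593271630796782400 + 1616816954084849631122146623664245138488516100 + 1583820689715771067221694651752729931580587200 + 1552144275921455645877260758717675332948975456 + 1521710074432799652820843881095760130342132800 + 1492446419155245813343519960305457050912476400 + 1464287052756090231959679961054410691461297600 + 1437170625853199672108574776590440123100903200 + 1411040250837686950797509780652432120862704960 + 1385843103501299683818982820283638690133013800 + 1361530066597768110418649788348838011358750400 + 1338055410277116936101086860963513218059461600 + 1315376505018182750743441320947182485549979200 + 1293453563267879704897717298931396110790812880 + 1272249406492996431046935048129242076187684800 + 1251729254775367456352629644127157526571754400 + 1231860536445599718950206951363234391229345600 + 1212612715563637223341609967748183853866387075 + 1193957135324196650674815968244365640729981120 + 1175866875698072458997924817210360100718920800 + 1158316623821981825281537879640056218618638400 + 1141282555824599739615632910821820097756599600 + 1124742228928591047737145477331648791992011200 + 1108674482801039747055186256226910952106411040 + 1093059349240461722448775182195546009118996800 + 1077877969389899754081431082442830092325677400 + 1063112517754421675258397779943613241745873600 + 1048746132379361922890041053187618468208767200 + 1034762850614303763918173839145116888632650304 + 1021147549948326082813987341261628508519062800 + 1007885893455490679141078414751737229187646400 + 994964279436830542229013306870304700608317600 + 982369794886997244226114404251693248701883200 + 970090172450909778673287974198547083093109660 + 958113750568799781405716517726960082067268800 + 946429436537472954803207779705899593261570400 + 935026672241840750528470336576912851174081600 + 923895402334199789212655213522425793422009200 + 913026044659679791692506328657456078205279680 + 902409462745032352254221371347485658691264800 + 892036940184744624067391240642342145372974400 + 881900156773554344248443612907770075539190600 + 871991166248008789818685819504311984802795200 + 862302375511919803265144865954264073860541920 + 852826525231569036196297120174546886235700800 + 843556671696443285802859107998736593994008400 + 834486169850244970901753096084771684381169600 + 825608657405029598870883382296635815398391200 + 816918039958660866251189873009302806815250240 + 808408477042424815561073311832122569244258050 + 800074369031678167977969463256533676777822400 + 791910344857885533610847325876364965790293600 + 783911250465381639331949878140240067145947200 + 776072137960727822938630379358837666474487728 + 768388255406661210830327108276076897499492800 + 760855037216399826410421940547880065171066400 + 753468095107502740717116873163920064538337600 + 746223209577622906671759980152728525456238200 + 739116321867359831370124170817940634737607360 + 732143526378045115979839980527205345730648800 + 725301063514698899942645214354053893901390400 = 407803411561467610627345644909292652957222682335, so H_107 = 407803411561467610627345644909292652957222682335/77607213796072782293863037935883766647448772800; reducing by gcd(407803411561467610627345644909292652957222682335, 77607213796072782293863037935883766647448772800) = 5 gives 81560682312293522125469128981858530591444536467/15521442759214556458772607587176753329489754560 ≈ 5.25471. (The PNT-adjacent estimate ln(107) + γ ≈ 5.25004 matches within O(1/n).)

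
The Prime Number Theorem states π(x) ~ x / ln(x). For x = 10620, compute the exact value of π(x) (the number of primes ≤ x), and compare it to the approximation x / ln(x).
π(10620) = 1295;  x/ln(x) ≈ 1145.57;  relative error ≈ 11.54%.

Directly count primes up to 10620: π(10620) = 1295. The PNT approximation gives 10620/ln(10620) ≈ 10620/9.27049 ≈ 1145.57. Relative error (π(x) − x/ln(x)) / π(x) ≈ 11.54%; the approximation is known to undercount slightly (Li(x) is a better estimate).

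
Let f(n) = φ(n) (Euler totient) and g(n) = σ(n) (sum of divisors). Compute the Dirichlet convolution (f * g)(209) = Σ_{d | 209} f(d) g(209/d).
(φ * σ)(209) = 836

Divisors of 209: [1, 11, 19, 209]. For each d | 209:
  d = 1: φ(1) · σ(209/1) = 1 · 240 = 240
  d = 11: φ(11) · σ(209/11) = 10 · 20 = 200
  d = 19: φ(19) · σ(209/19) = 18 · 12 = 216
  d = 209: φ(209) · σ(209/209) = 180 · 1 = 180
Summing: (φ * σ)(209) = 240 + 200 + 216 + 180 = 836.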